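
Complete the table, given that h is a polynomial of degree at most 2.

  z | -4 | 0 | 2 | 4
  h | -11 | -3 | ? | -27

The 3 known values determine h uniquely (degree ≤ 2).
Evaluate each Lagrange basis at z = 2:
L_0(2) = (2)·(-2)/[(-4)·(-8)] = -1/8
L_1(2) = (6)·(-2)/[(4)·(-4)] = 3/4
L_2(2) = (6)·(2)/[(8)·(4)] = 3/8
Sum: (-11)·(-1/8) + (-3)·(3/4) + (-27)·(3/8) = -11

-11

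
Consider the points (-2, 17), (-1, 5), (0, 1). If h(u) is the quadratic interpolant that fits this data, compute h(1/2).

2

Evaluate each Lagrange basis at u = 1/2:
L_0(1/2) = (3/2)·(1/2)/[(-1)·(-2)] = 3/8
L_1(1/2) = (5/2)·(1/2)/[(1)·(-1)] = -5/4
L_2(1/2) = (5/2)·(3/2)/[(2)·(1)] = 15/8
Sum: 17·(3/8) + 5·(-5/4) + 1·(15/8) = 2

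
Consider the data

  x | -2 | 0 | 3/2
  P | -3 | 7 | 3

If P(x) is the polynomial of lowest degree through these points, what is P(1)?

38/7

Evaluate each Lagrange basis at x = 1:
L_0(1) = (1)·(-1/2)/[(-2)·(-7/2)] = -1/14
L_1(1) = (3)·(-1/2)/[(2)·(-3/2)] = 1/2
L_2(1) = (3)·(1)/[(7/2)·(3/2)] = 4/7
Sum: (-3)·(-1/14) + 7·(1/2) + 3·(4/7) = 38/7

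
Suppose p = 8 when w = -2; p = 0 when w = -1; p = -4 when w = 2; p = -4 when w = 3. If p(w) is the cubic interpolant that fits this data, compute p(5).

-58/5

Using Newton's divided-difference form:
p[-2,-1] = (0 - 8) / (-1 - (-2)) = -8
p[-1,2] = (-4 - 0) / (2 - (-1)) = -4/3
p[2,3] = (-4 - (-4)) / (3 - 2) = 0
p[-2,-1,2] = (-4/3 - (-8)) / (2 - (-2)) = 5/3
p[-1,2,3] = (0 - (-4/3)) / (3 - (-1)) = 1/3
p[-2,-1,2,3] = (1/3 - 5/3) / (3 - (-2)) = -4/15
p(5) = 8 + (-8)·(7) + (5/3)·(7)·(6) + (-4/15)·(7)·(6)·(3) = -58/5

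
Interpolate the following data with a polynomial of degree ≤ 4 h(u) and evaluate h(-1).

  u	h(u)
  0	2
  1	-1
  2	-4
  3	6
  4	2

L_0(-1) = (-2)·(-3)·(-4)·(-5)/[(-1)·(-2)·(-3)·(-4)] = 5
L_1(-1) = (-1)·(-3)·(-4)·(-5)/[(1)·(-1)·(-2)·(-3)] = -10
L_2(-1) = (-1)·(-2)·(-4)·(-5)/[(2)·(1)·(-1)·(-2)] = 10
L_3(-1) = (-1)·(-2)·(-3)·(-5)/[(3)·(2)·(1)·(-1)] = -5
L_4(-1) = (-1)·(-2)·(-3)·(-4)/[(4)·(3)·(2)·(1)] = 1
Sum: 2·(5) + (-1)·(-10) + (-4)·(10) + 6·(-5) + 2·(1) = -48

-48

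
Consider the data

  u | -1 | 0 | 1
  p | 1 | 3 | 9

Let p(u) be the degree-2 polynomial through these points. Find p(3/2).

27/2

L_0(3/2) = (3/2)·(1/2)/[(-1)·(-2)] = 3/8
L_1(3/2) = (5/2)·(1/2)/[(1)·(-1)] = -5/4
L_2(3/2) = (5/2)·(3/2)/[(2)·(1)] = 15/8
Sum: 1·(3/8) + 3·(-5/4) + 9·(15/8) = 27/2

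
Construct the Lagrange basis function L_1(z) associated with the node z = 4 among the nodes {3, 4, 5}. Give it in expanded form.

L_1(z) = -z^2 + 8z - 15

L_1(z) = (z - 3)(z - 5) / [(1)·(-1)]
       = (z^2 - 8z + 15) / (-1)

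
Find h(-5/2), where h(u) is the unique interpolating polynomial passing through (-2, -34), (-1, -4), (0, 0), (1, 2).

-265/4

Using Newton's divided-difference form:
h[-2,-1] = (-4 - (-34)) / (-1 - (-2)) = 30
h[-1,0] = (0 - (-4)) / (0 - (-1)) = 4
h[0,1] = (2 - 0) / (1 - 0) = 2
h[-2,-1,0] = (4 - 30) / (0 - (-2)) = -13
h[-1,0,1] = (2 - 4) / (1 - (-1)) = -1
h[-2,-1,0,1] = (-1 - (-13)) / (1 - (-2)) = 4
h(-5/2) = -34 + 30·(-1/2) + (-13)·(-1/2)·(-3/2) + 4·(-1/2)·(-3/2)·(-5/2) = -265/4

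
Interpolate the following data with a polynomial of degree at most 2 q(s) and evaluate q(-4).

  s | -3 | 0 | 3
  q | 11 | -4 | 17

L_0(-4) = (-4)·(-7)/[(-3)·(-6)] = 14/9
L_1(-4) = (-1)·(-7)/[(3)·(-3)] = -7/9
L_2(-4) = (-1)·(-4)/[(6)·(3)] = 2/9
Sum: 11·(14/9) + (-4)·(-7/9) + 17·(2/9) = 24

24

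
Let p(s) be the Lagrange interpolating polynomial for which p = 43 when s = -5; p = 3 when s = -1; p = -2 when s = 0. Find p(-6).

58

L_0(-6) = (-5)·(-6)/[(-4)·(-5)] = 3/2
L_1(-6) = (-1)·(-6)/[(4)·(-1)] = -3/2
L_2(-6) = (-1)·(-5)/[(5)·(1)] = 1
Sum: 43·(3/2) + 3·(-3/2) + (-2)·(1) = 58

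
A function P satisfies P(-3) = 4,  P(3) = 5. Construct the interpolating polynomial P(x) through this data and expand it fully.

Build the Lagrange basis polynomials:
L_0(x) = (x - 3) / [-6] = -(1/6)x + 1/2
L_1(x) = (x + 3) / [6] = (1/6)x + 1/2
P(x) = 4·L_0 + 5·L_1
  4·L_0(x) = -(2/3)x + 2
  5·L_1(x) = (5/6)x + 5/2
Adding term by term: (1/6)x + 9/2

P(x) = (1/6)x + 9/2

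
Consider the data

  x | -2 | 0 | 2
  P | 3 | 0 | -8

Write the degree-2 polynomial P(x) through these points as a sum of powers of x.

P(x) = -(5/8)x^2 - (11/4)x

Build the Lagrange basis polynomials:
L_0(x) = x(x - 2) / [8] = (1/8)x^2 - (1/4)x
L_1(x) = (x + 2)(x - 2) / [-4] = -(1/4)x^2 + 1
L_2(x) = (x + 2)x / [8] = (1/8)x^2 + (1/4)x
P(x) = 3·L_0 + 0·L_1 + (-8)·L_2
  3·L_0(x) = (3/8)x^2 - (3/4)x
  0·L_1(x) = 0
  (-8)·L_2(x) = -x^2 - 2x
Adding term by term: -(5/8)x^2 - (11/4)x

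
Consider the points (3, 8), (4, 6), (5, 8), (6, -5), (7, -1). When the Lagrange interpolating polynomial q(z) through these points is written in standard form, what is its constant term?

993

L_0(z) = (z - 4)(z - 5)(z - 6)(z - 7) / [24] = (1/24)z^4 - (11/12)z^3 + (179/24)z^2 - (319/12)z + 35
L_1(z) = (z - 3)(z - 5)(z - 6)(z - 7) / [-6] = -(1/6)z^4 + (7/2)z^3 - (161/6)z^2 + (177/2)z - 105
L_2(z) = (z - 3)(z - 4)(z - 6)(z - 7) / [4] = (1/4)z^4 - 5z^3 + (145/4)z^2 - (225/2)z + 126
L_3(z) = (z - 3)(z - 4)(z - 5)(z - 7) / [-6] = -(1/6)z^4 + (19/6)z^3 - (131/6)z^2 + (389/6)z - 70
L_4(z) = (z - 3)(z - 4)(z - 5)(z - 6) / [24] = (1/24)z^4 - (3/4)z^3 + (119/24)z^2 - (57/4)z + 15
q(z) = 8·L_0 + 6·L_1 + 8·L_2 + (-5)·L_3 + (-1)·L_4
Only the constant term is needed; take it from each L_i and combine:
8·(35) + 6·(-105) + 8·(126) + (-5)·(-70) + (-1)·(15) = 993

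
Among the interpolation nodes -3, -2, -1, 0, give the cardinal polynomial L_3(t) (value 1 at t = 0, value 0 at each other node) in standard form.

L_3(t) = (1/6)t^3 + t^2 + (11/6)t + 1

L_3(t) = (t + 3)(t + 2)(t + 1) / [(3)·(2)·(1)]
       = (t^3 + 6t^2 + 11t + 6) / (6)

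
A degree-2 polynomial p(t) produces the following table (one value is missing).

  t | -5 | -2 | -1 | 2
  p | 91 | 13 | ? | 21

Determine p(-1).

3

The 3 known values determine p uniquely (degree ≤ 2).
L_0(-1) = (1)·(-3)/[(-3)·(-7)] = -1/7
L_1(-1) = (4)·(-3)/[(3)·(-4)] = 1
L_2(-1) = (4)·(1)/[(7)·(4)] = 1/7
Sum: 91·(-1/7) + 13·(1) + 21·(1/7) = 3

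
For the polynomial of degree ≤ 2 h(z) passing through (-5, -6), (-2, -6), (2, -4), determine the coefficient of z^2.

1/14

Build the Lagrange basis polynomials:
L_0(z) = (z + 2)(z - 2) / [21] = (1/21)z^2 - 4/21
L_1(z) = (z + 5)(z - 2) / [-12] = -(1/12)z^2 - (1/4)z + 5/6
L_2(z) = (z + 5)(z + 2) / [28] = (1/28)z^2 + (1/4)z + 5/14
h(z) = (-6)·L_0 + (-6)·L_1 + (-4)·L_2
Only the coefficient of z^2 is needed; take it from each L_i and combine:
(-6)·(1/21) + (-6)·(-1/12) + (-4)·(1/28) = 1/14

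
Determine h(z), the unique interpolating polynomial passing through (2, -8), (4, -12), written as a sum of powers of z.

h(z) = -2z - 4

Build the Lagrange basis polynomials:
L_0(z) = (z - 4) / [-2] = -(1/2)z + 2
L_1(z) = (z - 2) / [2] = (1/2)z - 1
h(z) = (-8)·L_0 + (-12)·L_1
  (-8)·L_0(z) = 4z - 16
  (-12)·L_1(z) = -6z + 12
Adding term by term: -2z - 4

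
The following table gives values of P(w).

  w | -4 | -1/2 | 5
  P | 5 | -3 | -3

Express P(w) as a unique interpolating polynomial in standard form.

L_0(w) = (w + 1/2)(w - 5) / [63/2] = (2/63)w^2 - (1/7)w - 5/63
L_1(w) = (w + 4)(w - 5) / [-77/4] = -(4/77)w^2 + (4/77)w + 80/77
L_2(w) = (w + 4)(w + 1/2) / [99/2] = (2/99)w^2 + (1/11)w + 4/99
P(w) = 5·L_0 + (-3)·L_1 + (-3)·L_2
  5·L_0(w) = (10/63)w^2 - (5/7)w - 25/63
  (-3)·L_1(w) = (12/77)w^2 - (12/77)w - 240/77
  (-3)·L_2(w) = -(2/33)w^2 - (3/11)w - 4/33
Adding term by term: (16/63)w^2 - (8/7)w - 229/63

P(w) = (16/63)w^2 - (8/7)w - 229/63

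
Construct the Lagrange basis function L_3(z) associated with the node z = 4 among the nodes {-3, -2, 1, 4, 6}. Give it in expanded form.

L_3(z) = -(1/252)z^4 + (1/126)z^3 + (23/252)z^2 + (1/21)z - 1/7

L_3(z) = (z + 3)(z + 2)(z - 1)(z - 6) / [(7)·(6)·(3)·(-2)]
       = (z^4 - 2z^3 - 23z^2 - 12z + 36) / (-252)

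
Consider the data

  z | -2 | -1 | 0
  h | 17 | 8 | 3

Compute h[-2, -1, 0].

2

h[-2,-1] = (8 - 17) / (-1 - (-2)) = -9
h[-1,0] = (3 - 8) / (0 - (-1)) = -5
h[-2,-1,0] = (-5 - (-9)) / (0 - (-2)) = 2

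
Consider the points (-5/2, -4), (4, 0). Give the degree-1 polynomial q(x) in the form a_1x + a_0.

L_0(x) = (x - 4) / [-13/2] = -(2/13)x + 8/13
L_1(x) = (x + 5/2) / [13/2] = (2/13)x + 5/13
q(x) = (-4)·L_0 + 0·L_1
  (-4)·L_0(x) = (8/13)x - 32/13
  0·L_1(x) = 0
Adding term by term: (8/13)x - 32/13

q(x) = (8/13)x - 32/13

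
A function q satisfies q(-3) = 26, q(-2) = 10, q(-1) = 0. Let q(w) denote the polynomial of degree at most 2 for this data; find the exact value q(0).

Using Newton's divided-difference form:
q[-3,-2] = (10 - 26) / (-2 - (-3)) = -16
q[-2,-1] = (0 - 10) / (-1 - (-2)) = -10
q[-3,-2,-1] = (-10 - (-16)) / (-1 - (-3)) = 3
q(0) = 26 + (-16)·(3) + 3·(3)·(2) = -4

-4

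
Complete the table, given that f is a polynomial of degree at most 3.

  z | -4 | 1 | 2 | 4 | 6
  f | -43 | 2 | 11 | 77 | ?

247

The 4 known values determine f uniquely (degree ≤ 3).
Evaluate each Lagrange basis at z = 6:
L_0(6) = (5)·(4)·(2)/[(-5)·(-6)·(-8)] = -1/6
L_1(6) = (10)·(4)·(2)/[(5)·(-1)·(-3)] = 16/3
L_2(6) = (10)·(5)·(2)/[(6)·(1)·(-2)] = -25/3
L_3(6) = (10)·(5)·(4)/[(8)·(3)·(2)] = 25/6
Sum: (-43)·(-1/6) + 2·(16/3) + 11·(-25/3) + 77·(25/6) = 247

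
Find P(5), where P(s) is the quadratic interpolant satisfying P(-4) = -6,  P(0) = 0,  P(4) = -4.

-105/16

L_0(5) = (5)·(1)/[(-4)·(-8)] = 5/32
L_1(5) = (9)·(1)/[(4)·(-4)] = -9/16
L_2(5) = (9)·(5)/[(8)·(4)] = 45/32
Sum: (-6)·(5/32) + 0 + (-4)·(45/32) = -105/16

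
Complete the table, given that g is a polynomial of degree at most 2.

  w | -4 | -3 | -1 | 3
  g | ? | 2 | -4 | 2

The 3 known values determine g uniquely (degree ≤ 2).
L_0(-4) = (-3)·(-7)/[(-2)·(-6)] = 7/4
L_1(-4) = (-1)·(-7)/[(2)·(-4)] = -7/8
L_2(-4) = (-1)·(-3)/[(6)·(4)] = 1/8
Sum: 2·(7/4) + (-4)·(-7/8) + 2·(1/8) = 29/4

29/4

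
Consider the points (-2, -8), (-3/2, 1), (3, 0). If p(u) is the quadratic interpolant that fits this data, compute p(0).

Evaluate each Lagrange basis at u = 0:
L_0(0) = (3/2)·(-3)/[(-1/2)·(-5)] = -9/5
L_1(0) = (2)·(-3)/[(1/2)·(-9/2)] = 8/3
L_2(0) = (2)·(3/2)/[(5)·(9/2)] = 2/15
Sum: (-8)·(-9/5) + 1·(8/3) + 0 = 256/15

256/15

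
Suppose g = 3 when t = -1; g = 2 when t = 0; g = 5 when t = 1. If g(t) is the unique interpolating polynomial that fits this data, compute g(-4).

L_0(-4) = (-4)·(-5)/[(-1)·(-2)] = 10
L_1(-4) = (-3)·(-5)/[(1)·(-1)] = -15
L_2(-4) = (-3)·(-4)/[(2)·(1)] = 6
Sum: 3·(10) + 2·(-15) + 5·(6) = 30

30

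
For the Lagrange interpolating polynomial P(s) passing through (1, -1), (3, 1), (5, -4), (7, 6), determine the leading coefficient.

Build the Lagrange basis polynomials:
L_0(s) = (s - 3)(s - 5)(s - 7) / [-48] = -(1/48)s^3 + (5/16)s^2 - (71/48)s + 35/16
L_1(s) = (s - 1)(s - 5)(s - 7) / [16] = (1/16)s^3 - (13/16)s^2 + (47/16)s - 35/16
L_2(s) = (s - 1)(s - 3)(s - 7) / [-16] = -(1/16)s^3 + (11/16)s^2 - (31/16)s + 21/16
L_3(s) = (s - 1)(s - 3)(s - 5) / [48] = (1/48)s^3 - (3/16)s^2 + (23/48)s - 5/16
P(s) = (-1)·L_0 + 1·L_1 + (-4)·L_2 + 6·L_3
Only the coefficient of s^3 is needed; take it from each L_i and combine:
(-1)·(-1/48) + 1·(1/16) + (-4)·(-1/16) + 6·(1/48) = 11/24

11/24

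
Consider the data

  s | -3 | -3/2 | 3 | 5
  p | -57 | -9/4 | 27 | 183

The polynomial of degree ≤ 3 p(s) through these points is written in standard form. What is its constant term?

L_0(s) = (s + 3/2)(s - 3)(s - 5) / [-72] = -(1/72)s^3 + (13/144)s^2 - (1/24)s - 5/16
L_1(s) = (s + 3)(s - 3)(s - 5) / [351/8] = (8/351)s^3 - (40/351)s^2 - (8/39)s + 40/39
L_2(s) = (s + 3)(s + 3/2)(s - 5) / [-54] = -(1/54)s^3 + (1/108)s^2 + (1/3)s + 5/12
L_3(s) = (s + 3)(s + 3/2)(s - 3) / [104] = (1/104)s^3 + (3/208)s^2 - (9/104)s - 27/208
p(s) = (-57)·L_0 + (-9/4)·L_1 + 27·L_2 + 183·L_3
Only the constant term is needed; take it from each L_i and combine:
(-57)·(-5/16) + (-9/4)·(40/39) + 27·(5/12) + 183·(-27/208) = 3

3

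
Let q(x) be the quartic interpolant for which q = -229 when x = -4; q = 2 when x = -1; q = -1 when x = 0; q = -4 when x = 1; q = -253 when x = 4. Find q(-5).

Evaluate each Lagrange basis at x = -5:
L_0(-5) = (-4)·(-5)·(-6)·(-9)/[(-3)·(-4)·(-5)·(-8)] = 9/4
L_1(-5) = (-1)·(-5)·(-6)·(-9)/[(3)·(-1)·(-2)·(-5)] = -9
L_2(-5) = (-1)·(-4)·(-6)·(-9)/[(4)·(1)·(-1)·(-4)] = 27/2
L_3(-5) = (-1)·(-4)·(-5)·(-9)/[(5)·(2)·(1)·(-3)] = -6
L_4(-5) = (-1)·(-4)·(-5)·(-6)/[(8)·(5)·(4)·(3)] = 1/4
Sum: (-229)·(9/4) + 2·(-9) + (-1)·(27/2) + (-4)·(-6) + (-253)·(1/4) = -586

-586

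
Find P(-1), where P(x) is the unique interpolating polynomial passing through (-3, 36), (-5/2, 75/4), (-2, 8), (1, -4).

Using Newton's divided-difference form:
P[-3,-5/2] = (75/4 - 36) / (-5/2 - (-3)) = -69/2
P[-5/2,-2] = (8 - 75/4) / (-2 - (-5/2)) = -43/2
P[-2,1] = (-4 - 8) / (1 - (-2)) = -4
P[-3,-5/2,-2] = (-43/2 - (-69/2)) / (-2 - (-3)) = 13
P[-5/2,-2,1] = (-4 - (-43/2)) / (1 - (-5/2)) = 5
P[-3,-5/2,-2,1] = (5 - 13) / (1 - (-3)) = -2
P(-1) = 36 + (-69/2)·(2) + 13·(2)·(3/2) + (-2)·(2)·(3/2)·(1) = 0

0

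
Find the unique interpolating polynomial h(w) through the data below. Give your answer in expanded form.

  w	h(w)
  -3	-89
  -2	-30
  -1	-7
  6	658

Build the Lagrange basis polynomials:
L_0(w) = (w + 2)(w + 1)(w - 6) / [-18] = -(1/18)w^3 + (1/6)w^2 + (8/9)w + 2/3
L_1(w) = (w + 3)(w + 1)(w - 6) / [8] = (1/8)w^3 - (1/4)w^2 - (21/8)w - 9/4
L_2(w) = (w + 3)(w + 2)(w - 6) / [-14] = -(1/14)w^3 + (1/14)w^2 + (12/7)w + 18/7
L_3(w) = (w + 3)(w + 2)(w + 1) / [504] = (1/504)w^3 + (1/84)w^2 + (11/504)w + 1/84
h(w) = (-89)·L_0 + (-30)·L_1 + (-7)·L_2 + 658·L_3
  (-89)·L_0(w) = (89/18)w^3 - (89/6)w^2 - (712/9)w - 178/3
  (-30)·L_1(w) = -(15/4)w^3 + (15/2)w^2 + (315/4)w + 135/2
  (-7)·L_2(w) = (1/2)w^3 - (1/2)w^2 - 12w - 18
  658·L_3(w) = (47/36)w^3 + (47/6)w^2 + (517/36)w + 47/6
Adding term by term: 3w^3 + 2w - 2

h(w) = 3w^3 + 2w - 2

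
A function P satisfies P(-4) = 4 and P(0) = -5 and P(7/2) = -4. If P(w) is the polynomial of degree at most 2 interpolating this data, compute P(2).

L_0(2) = (2)·(-3/2)/[(-4)·(-15/2)] = -1/10
L_1(2) = (6)·(-3/2)/[(4)·(-7/2)] = 9/14
L_2(2) = (6)·(2)/[(15/2)·(7/2)] = 16/35
Sum: 4·(-1/10) + (-5)·(9/14) + (-4)·(16/35) = -381/70

-381/70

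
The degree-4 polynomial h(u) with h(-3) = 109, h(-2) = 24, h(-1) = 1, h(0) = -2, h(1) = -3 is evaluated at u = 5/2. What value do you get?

303/16

Evaluate each Lagrange basis at u = 5/2:
L_0(5/2) = (9/2)·(7/2)·(5/2)·(3/2)/[(-1)·(-2)·(-3)·(-4)] = 315/128
L_1(5/2) = (11/2)·(7/2)·(5/2)·(3/2)/[(1)·(-1)·(-2)·(-3)] = -385/32
L_2(5/2) = (11/2)·(9/2)·(5/2)·(3/2)/[(2)·(1)·(-1)·(-2)] = 1485/64
L_3(5/2) = (11/2)·(9/2)·(7/2)·(3/2)/[(3)·(2)·(1)·(-1)] = -693/32
L_4(5/2) = (11/2)·(9/2)·(7/2)·(5/2)/[(4)·(3)·(2)·(1)] = 1155/128
Sum: 109·(315/128) + 24·(-385/32) + 1·(1485/64) + (-2)·(-693/32) + (-3)·(1155/128) = 303/16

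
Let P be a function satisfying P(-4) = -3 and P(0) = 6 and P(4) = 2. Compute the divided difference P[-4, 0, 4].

-13/32

P[-4,0] = (6 - (-3)) / (0 - (-4)) = 9/4
P[0,4] = (2 - 6) / (4 - 0) = -1
P[-4,0,4] = (-1 - 9/4) / (4 - (-4)) = -13/32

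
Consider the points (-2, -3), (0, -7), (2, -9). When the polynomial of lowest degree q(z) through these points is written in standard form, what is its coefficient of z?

L_0(z) = z(z - 2) / [8] = (1/8)z^2 - (1/4)z
L_1(z) = (z + 2)(z - 2) / [-4] = -(1/4)z^2 + 1
L_2(z) = (z + 2)z / [8] = (1/8)z^2 + (1/4)z
q(z) = (-3)·L_0 + (-7)·L_1 + (-9)·L_2
Only the coefficient of z is needed; take it from each L_i and combine:
(-3)·(-1/4) + (-7)·(0) + (-9)·(1/4) = -3/2

-3/2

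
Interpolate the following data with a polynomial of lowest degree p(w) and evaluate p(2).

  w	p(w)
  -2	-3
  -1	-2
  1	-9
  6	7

Evaluate each Lagrange basis at w = 2:
L_0(2) = (3)·(1)·(-4)/[(-1)·(-3)·(-8)] = 1/2
L_1(2) = (4)·(1)·(-4)/[(1)·(-2)·(-7)] = -8/7
L_2(2) = (4)·(3)·(-4)/[(3)·(2)·(-5)] = 8/5
L_3(2) = (4)·(3)·(1)/[(8)·(7)·(5)] = 3/70
Sum: (-3)·(1/2) + (-2)·(-8/7) + (-9)·(8/5) + 7·(3/70) = -466/35

-466/35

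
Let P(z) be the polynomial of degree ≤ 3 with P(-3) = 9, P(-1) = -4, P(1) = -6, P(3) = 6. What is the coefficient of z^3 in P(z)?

1/16

The leading coefficient equals the top divided difference P[-3,-1,1,3].
P[-3,-1] = (-4 - 9) / (-1 - (-3)) = -13/2
P[-1,1] = (-6 - (-4)) / (1 - (-1)) = -1
P[1,3] = (6 - (-6)) / (3 - 1) = 6
P[-3,-1,1] = (-1 - (-13/2)) / (1 - (-3)) = 11/8
P[-1,1,3] = (6 - (-1)) / (3 - (-1)) = 7/4
P[-3,-1,1,3] = (7/4 - 11/8) / (3 - (-3)) = 1/16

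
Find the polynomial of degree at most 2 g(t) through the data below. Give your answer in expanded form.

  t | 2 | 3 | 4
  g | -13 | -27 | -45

L_0(t) = (t - 3)(t - 4) / [2] = (1/2)t^2 - (7/2)t + 6
L_1(t) = (t - 2)(t - 4) / [-1] = -t^2 + 6t - 8
L_2(t) = (t - 2)(t - 3) / [2] = (1/2)t^2 - (5/2)t + 3
g(t) = (-13)·L_0 + (-27)·L_1 + (-45)·L_2
  (-13)·L_0(t) = -(13/2)t^2 + (91/2)t - 78
  (-27)·L_1(t) = 27t^2 - 162t + 216
  (-45)·L_2(t) = -(45/2)t^2 + (225/2)t - 135
Adding term by term: -2t^2 - 4t + 3

g(t) = -2t^2 - 4t + 3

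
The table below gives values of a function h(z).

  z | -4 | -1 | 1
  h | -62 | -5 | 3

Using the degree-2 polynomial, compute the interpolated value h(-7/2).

-195/4

L_0(-7/2) = (-5/2)·(-9/2)/[(-3)·(-5)] = 3/4
L_1(-7/2) = (1/2)·(-9/2)/[(3)·(-2)] = 3/8
L_2(-7/2) = (1/2)·(-5/2)/[(5)·(2)] = -1/8
Sum: (-62)·(3/4) + (-5)·(3/8) + 3·(-1/8) = -195/4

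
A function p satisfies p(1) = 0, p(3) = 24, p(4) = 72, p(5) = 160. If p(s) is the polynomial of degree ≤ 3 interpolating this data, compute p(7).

504

Evaluate each Lagrange basis at s = 7:
L_0(7) = (4)·(3)·(2)/[(-2)·(-3)·(-4)] = -1
L_1(7) = (6)·(3)·(2)/[(2)·(-1)·(-2)] = 9
L_2(7) = (6)·(4)·(2)/[(3)·(1)·(-1)] = -16
L_3(7) = (6)·(4)·(3)/[(4)·(2)·(1)] = 9
Sum: 0 + 24·(9) + 72·(-16) + 160·(9) = 504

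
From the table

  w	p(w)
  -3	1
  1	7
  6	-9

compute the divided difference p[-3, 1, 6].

-47/90

p[-3,1] = (7 - 1) / (1 - (-3)) = 3/2
p[1,6] = (-9 - 7) / (6 - 1) = -16/5
p[-3,1,6] = (-16/5 - 3/2) / (6 - (-3)) = -47/90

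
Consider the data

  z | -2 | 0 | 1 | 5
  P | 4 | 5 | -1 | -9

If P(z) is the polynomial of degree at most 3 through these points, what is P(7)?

161/5

Evaluate each Lagrange basis at z = 7:
L_0(7) = (7)·(6)·(2)/[(-2)·(-3)·(-7)] = -2
L_1(7) = (9)·(6)·(2)/[(2)·(-1)·(-5)] = 54/5
L_2(7) = (9)·(7)·(2)/[(3)·(1)·(-4)] = -21/2
L_3(7) = (9)·(7)·(6)/[(7)·(5)·(4)] = 27/10
Sum: 4·(-2) + 5·(54/5) + (-1)·(-21/2) + (-9)·(27/10) = 161/5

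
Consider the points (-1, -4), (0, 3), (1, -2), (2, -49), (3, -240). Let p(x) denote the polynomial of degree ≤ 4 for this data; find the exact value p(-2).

L_0(-2) = (-2)·(-3)·(-4)·(-5)/[(-1)·(-2)·(-3)·(-4)] = 5
L_1(-2) = (-1)·(-3)·(-4)·(-5)/[(1)·(-1)·(-2)·(-3)] = -10
L_2(-2) = (-1)·(-2)·(-4)·(-5)/[(2)·(1)·(-1)·(-2)] = 10
L_3(-2) = (-1)·(-2)·(-3)·(-5)/[(3)·(2)·(1)·(-1)] = -5
L_4(-2) = (-1)·(-2)·(-3)·(-4)/[(4)·(3)·(2)·(1)] = 1
Sum: (-4)·(5) + 3·(-10) + (-2)·(10) + (-49)·(-5) + (-240)·(1) = -65

-65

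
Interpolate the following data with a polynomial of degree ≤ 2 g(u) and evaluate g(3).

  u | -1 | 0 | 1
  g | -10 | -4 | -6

-34

L_0(3) = (3)·(2)/[(-1)·(-2)] = 3
L_1(3) = (4)·(2)/[(1)·(-1)] = -8
L_2(3) = (4)·(3)/[(2)·(1)] = 6
Sum: (-10)·(3) + (-4)·(-8) + (-6)·(6) = -34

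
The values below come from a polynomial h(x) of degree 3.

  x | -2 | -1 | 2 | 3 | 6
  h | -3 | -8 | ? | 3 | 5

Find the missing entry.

The 4 known values determine h uniquely (degree ≤ 3).
Evaluate each Lagrange basis at x = 2:
L_0(2) = (3)·(-1)·(-4)/[(-1)·(-5)·(-8)] = -3/10
L_1(2) = (4)·(-1)·(-4)/[(1)·(-4)·(-7)] = 4/7
L_2(2) = (4)·(3)·(-4)/[(5)·(4)·(-3)] = 4/5
L_3(2) = (4)·(3)·(-1)/[(8)·(7)·(3)] = -1/14
Sum: (-3)·(-3/10) + (-8)·(4/7) + 3·(4/5) + 5·(-1/14) = -57/35

-57/35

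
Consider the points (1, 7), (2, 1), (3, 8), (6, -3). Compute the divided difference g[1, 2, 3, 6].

g[1,2] = (1 - 7) / (2 - 1) = -6
g[2,3] = (8 - 1) / (3 - 2) = 7
g[3,6] = (-3 - 8) / (6 - 3) = -11/3
g[1,2,3] = (7 - (-6)) / (3 - 1) = 13/2
g[2,3,6] = (-11/3 - 7) / (6 - 2) = -8/3
g[1,2,3,6] = (-8/3 - 13/2) / (6 - 1) = -11/6

-11/6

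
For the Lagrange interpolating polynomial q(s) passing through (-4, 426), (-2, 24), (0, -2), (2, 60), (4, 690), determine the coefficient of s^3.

L_0(s) = (s + 2)s(s - 2)(s - 4) / [384] = (1/384)s^4 - (1/96)s^3 - (1/96)s^2 + (1/24)s
L_1(s) = (s + 4)s(s - 2)(s - 4) / [-96] = -(1/96)s^4 + (1/48)s^3 + (1/6)s^2 - (1/3)s
L_2(s) = (s + 4)(s + 2)(s - 2)(s - 4) / [64] = (1/64)s^4 - (5/16)s^2 + 1
L_3(s) = (s + 4)(s + 2)s(s - 4) / [-96] = -(1/96)s^4 - (1/48)s^3 + (1/6)s^2 + (1/3)s
L_4(s) = (s + 4)(s + 2)s(s - 2) / [384] = (1/384)s^4 + (1/96)s^3 - (1/96)s^2 - (1/24)s
q(s) = 426·L_0 + 24·L_1 + (-2)·L_2 + 60·L_3 + 690·L_4
Only the coefficient of s^3 is needed; take it from each L_i and combine:
426·(-1/96) + 24·(1/48) + (-2)·(0) + 60·(-1/48) + 690·(1/96) = 2

2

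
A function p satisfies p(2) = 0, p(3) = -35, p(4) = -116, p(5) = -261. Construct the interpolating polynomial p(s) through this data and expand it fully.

p(s) = -3s^3 + 4s^2 + 2s + 4

L_0(s) = (s - 3)(s - 4)(s - 5) / [-6] = -(1/6)s^3 + 2s^2 - (47/6)s + 10
L_1(s) = (s - 2)(s - 4)(s - 5) / [2] = (1/2)s^3 - (11/2)s^2 + 19s - 20
L_2(s) = (s - 2)(s - 3)(s - 5) / [-2] = -(1/2)s^3 + 5s^2 - (31/2)s + 15
L_3(s) = (s - 2)(s - 3)(s - 4) / [6] = (1/6)s^3 - (3/2)s^2 + (13/3)s - 4
p(s) = 0·L_0 + (-35)·L_1 + (-116)·L_2 + (-261)·L_3
  0·L_0(s) = 0
  (-35)·L_1(s) = -(35/2)s^3 + (385/2)s^2 - 665s + 700
  (-116)·L_2(s) = 58s^3 - 580s^2 + 1798s - 1740
  (-261)·L_3(s) = -(87/2)s^3 + (783/2)s^2 - 1131s + 1044
Adding term by term: -3s^3 + 4s^2 + 2s + 4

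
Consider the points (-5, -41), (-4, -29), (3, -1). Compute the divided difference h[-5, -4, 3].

-1

h[-5,-4] = (-29 - (-41)) / (-4 - (-5)) = 12
h[-4,3] = (-1 - (-29)) / (3 - (-4)) = 4
h[-5,-4,3] = (4 - 12) / (3 - (-5)) = -1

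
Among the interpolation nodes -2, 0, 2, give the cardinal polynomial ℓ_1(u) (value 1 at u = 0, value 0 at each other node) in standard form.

ℓ_1(u) = -(1/4)u^2 + 1

ℓ_1(u) = (u + 2)(u - 2) / [(2)·(-2)]
       = (u^2 - 4) / (-4)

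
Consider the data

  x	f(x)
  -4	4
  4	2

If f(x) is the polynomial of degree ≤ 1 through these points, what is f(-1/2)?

Evaluate each Lagrange basis at x = -1/2:
L_0(-1/2) = (-9/2)/[(-8)] = 9/16
L_1(-1/2) = (7/2)/[(8)] = 7/16
Sum: 4·(9/16) + 2·(7/16) = 25/8

25/8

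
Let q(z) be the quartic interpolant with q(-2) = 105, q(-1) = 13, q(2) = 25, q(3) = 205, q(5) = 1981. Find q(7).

8205

Evaluate each Lagrange basis at z = 7:
L_0(7) = (8)·(5)·(4)·(2)/[(-1)·(-4)·(-5)·(-7)] = 16/7
L_1(7) = (9)·(5)·(4)·(2)/[(1)·(-3)·(-4)·(-6)] = -5
L_2(7) = (9)·(8)·(4)·(2)/[(4)·(3)·(-1)·(-3)] = 16
L_3(7) = (9)·(8)·(5)·(2)/[(5)·(4)·(1)·(-2)] = -18
L_4(7) = (9)·(8)·(5)·(4)/[(7)·(6)·(3)·(2)] = 40/7
Sum: 105·(16/7) + 13·(-5) + 25·(16) + 205·(-18) + 1981·(40/7) = 8205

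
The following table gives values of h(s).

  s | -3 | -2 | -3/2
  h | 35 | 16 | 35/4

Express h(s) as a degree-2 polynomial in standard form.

Build the Lagrange basis polynomials:
L_0(s) = (s + 2)(s + 3/2) / [3/2] = (2/3)s^2 + (7/3)s + 2
L_1(s) = (s + 3)(s + 3/2) / [-1/2] = -2s^2 - 9s - 9
L_2(s) = (s + 3)(s + 2) / [3/4] = (4/3)s^2 + (20/3)s + 8
h(s) = 35·L_0 + 16·L_1 + (35/4)·L_2
  35·L_0(s) = (70/3)s^2 + (245/3)s + 70
  16·L_1(s) = -32s^2 - 144s - 144
  (35/4)·L_2(s) = (35/3)s^2 + (175/3)s + 70
Adding term by term: 3s^2 - 4s - 4

h(s) = 3s^2 - 4s - 4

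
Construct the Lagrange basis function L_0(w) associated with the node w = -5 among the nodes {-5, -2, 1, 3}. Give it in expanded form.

L_0(w) = (w + 2)(w - 1)(w - 3) / [(-3)·(-6)·(-8)]
       = (w^3 - 2w^2 - 5w + 6) / (-144)

L_0(w) = -(1/144)w^3 + (1/72)w^2 + (5/144)w - 1/24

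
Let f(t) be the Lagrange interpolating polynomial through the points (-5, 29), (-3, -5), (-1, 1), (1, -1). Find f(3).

Evaluate each Lagrange basis at t = 3:
L_0(3) = (6)·(4)·(2)/[(-2)·(-4)·(-6)] = -1
L_1(3) = (8)·(4)·(2)/[(2)·(-2)·(-4)] = 4
L_2(3) = (8)·(6)·(2)/[(4)·(2)·(-2)] = -6
L_3(3) = (8)·(6)·(4)/[(6)·(4)·(2)] = 4
Sum: 29·(-1) + (-5)·(4) + 1·(-6) + (-1)·(4) = -59

-59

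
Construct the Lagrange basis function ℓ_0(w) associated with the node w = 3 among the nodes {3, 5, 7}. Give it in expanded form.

ℓ_0(w) = (1/8)w^2 - (3/2)w + 35/8

ℓ_0(w) = (w - 5)(w - 7) / [(-2)·(-4)]
       = (w^2 - 12w + 35) / (8)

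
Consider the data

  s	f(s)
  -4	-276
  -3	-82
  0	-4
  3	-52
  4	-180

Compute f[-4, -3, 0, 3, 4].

-1

f[-4,-3] = (-82 - (-276)) / (-3 - (-4)) = 194
f[-3,0] = (-4 - (-82)) / (0 - (-3)) = 26
f[0,3] = (-52 - (-4)) / (3 - 0) = -16
f[3,4] = (-180 - (-52)) / (4 - 3) = -128
f[-4,-3,0] = (26 - 194) / (0 - (-4)) = -42
f[-3,0,3] = (-16 - 26) / (3 - (-3)) = -7
f[0,3,4] = (-128 - (-16)) / (4 - 0) = -28
f[-4,-3,0,3] = (-7 - (-42)) / (3 - (-4)) = 5
f[-3,0,3,4] = (-28 - (-7)) / (4 - (-3)) = -3
f[-4,-3,0,3,4] = (-3 - 5) / (4 - (-4)) = -1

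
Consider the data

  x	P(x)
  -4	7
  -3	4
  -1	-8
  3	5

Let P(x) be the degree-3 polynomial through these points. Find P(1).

-283/21

Evaluate each Lagrange basis at x = 1:
L_0(1) = (4)·(2)·(-2)/[(-1)·(-3)·(-7)] = 16/21
L_1(1) = (5)·(2)·(-2)/[(1)·(-2)·(-6)] = -5/3
L_2(1) = (5)·(4)·(-2)/[(3)·(2)·(-4)] = 5/3
L_3(1) = (5)·(4)·(2)/[(7)·(6)·(4)] = 5/21
Sum: 7·(16/21) + 4·(-5/3) + (-8)·(5/3) + 5·(5/21) = -283/21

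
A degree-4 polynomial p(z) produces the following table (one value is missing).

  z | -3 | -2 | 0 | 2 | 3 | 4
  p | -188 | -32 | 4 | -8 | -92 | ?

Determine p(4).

-356

The 5 known values determine p uniquely (degree ≤ 4).
L_0(4) = (6)·(4)·(2)·(1)/[(-1)·(-3)·(-5)·(-6)] = 8/15
L_1(4) = (7)·(4)·(2)·(1)/[(1)·(-2)·(-4)·(-5)] = -7/5
L_2(4) = (7)·(6)·(2)·(1)/[(3)·(2)·(-2)·(-3)] = 7/3
L_3(4) = (7)·(6)·(4)·(1)/[(5)·(4)·(2)·(-1)] = -21/5
L_4(4) = (7)·(6)·(4)·(2)/[(6)·(5)·(3)·(1)] = 56/15
Sum: (-188)·(8/15) + (-32)·(-7/5) + 4·(7/3) + (-8)·(-21/5) + (-92)·(56/15) = -356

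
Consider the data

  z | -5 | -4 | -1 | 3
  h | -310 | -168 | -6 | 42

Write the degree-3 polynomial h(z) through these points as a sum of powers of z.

h(z) = 2z^3 - 2z^2 + 2z

Build the Lagrange basis polynomials:
L_0(z) = (z + 4)(z + 1)(z - 3) / [-32] = -(1/32)z^3 - (1/16)z^2 + (11/32)z + 3/8
L_1(z) = (z + 5)(z + 1)(z - 3) / [21] = (1/21)z^3 + (1/7)z^2 - (13/21)z - 5/7
L_2(z) = (z + 5)(z + 4)(z - 3) / [-48] = -(1/48)z^3 - (1/8)z^2 + (7/48)z + 5/4
L_3(z) = (z + 5)(z + 4)(z + 1) / [224] = (1/224)z^3 + (5/112)z^2 + (29/224)z + 5/56
h(z) = (-310)·L_0 + (-168)·L_1 + (-6)·L_2 + 42·L_3
  (-310)·L_0(z) = (155/16)z^3 + (155/8)z^2 - (1705/16)z - 465/4
  (-168)·L_1(z) = -8z^3 - 24z^2 + 104z + 120
  (-6)·L_2(z) = (1/8)z^3 + (3/4)z^2 - (7/8)z - 15/2
  42·L_3(z) = (3/16)z^3 + (15/8)z^2 + (87/16)z + 15/4
Adding term by term: 2z^3 - 2z^2 + 2z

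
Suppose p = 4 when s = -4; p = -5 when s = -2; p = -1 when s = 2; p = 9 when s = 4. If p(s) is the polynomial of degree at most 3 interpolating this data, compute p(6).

Evaluate each Lagrange basis at s = 6:
L_0(6) = (8)·(4)·(2)/[(-2)·(-6)·(-8)] = -2/3
L_1(6) = (10)·(4)·(2)/[(2)·(-4)·(-6)] = 5/3
L_2(6) = (10)·(8)·(2)/[(6)·(4)·(-2)] = -10/3
L_3(6) = (10)·(8)·(4)/[(8)·(6)·(2)] = 10/3
Sum: 4·(-2/3) + (-5)·(5/3) + (-1)·(-10/3) + 9·(10/3) = 67/3

67/3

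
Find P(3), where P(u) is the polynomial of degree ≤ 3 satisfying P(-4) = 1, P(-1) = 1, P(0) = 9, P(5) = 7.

Evaluate each Lagrange basis at u = 3:
L_0(3) = (4)·(3)·(-2)/[(-3)·(-4)·(-9)] = 2/9
L_1(3) = (7)·(3)·(-2)/[(3)·(-1)·(-6)] = -7/3
L_2(3) = (7)·(4)·(-2)/[(4)·(1)·(-5)] = 14/5
L_3(3) = (7)·(4)·(3)/[(9)·(6)·(5)] = 14/45
Sum: 1·(2/9) + 1·(-7/3) + 9·(14/5) + 7·(14/45) = 379/15

379/15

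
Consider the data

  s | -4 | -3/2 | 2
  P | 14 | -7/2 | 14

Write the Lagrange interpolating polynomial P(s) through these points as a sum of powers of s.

P(s) = 2s^2 + 4s - 2

L_0(s) = (s + 3/2)(s - 2) / [15] = (1/15)s^2 - (1/30)s - 1/5
L_1(s) = (s + 4)(s - 2) / [-35/4] = -(4/35)s^2 - (8/35)s + 32/35
L_2(s) = (s + 4)(s + 3/2) / [21] = (1/21)s^2 + (11/42)s + 2/7
P(s) = 14·L_0 + (-7/2)·L_1 + 14·L_2
  14·L_0(s) = (14/15)s^2 - (7/15)s - 14/5
  (-7/2)·L_1(s) = (2/5)s^2 + (4/5)s - 16/5
  14·L_2(s) = (2/3)s^2 + (11/3)s + 4
Adding term by term: 2s^2 + 4s - 2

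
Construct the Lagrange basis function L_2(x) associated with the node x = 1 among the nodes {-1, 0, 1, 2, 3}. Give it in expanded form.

L_2(x) = (1/4)x^4 - x^3 + (1/4)x^2 + (3/2)x

L_2(x) = (x + 1)x(x - 2)(x - 3) / [(2)·(1)·(-1)·(-2)]
       = (x^4 - 4x^3 + x^2 + 6x) / (4)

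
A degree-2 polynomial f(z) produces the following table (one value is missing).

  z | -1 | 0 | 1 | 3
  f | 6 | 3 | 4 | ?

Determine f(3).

18

The 3 known values determine f uniquely (degree ≤ 2).
Evaluate each Lagrange basis at z = 3:
L_0(3) = (3)·(2)/[(-1)·(-2)] = 3
L_1(3) = (4)·(2)/[(1)·(-1)] = -8
L_2(3) = (4)·(3)/[(2)·(1)] = 6
Sum: 6·(3) + 3·(-8) + 4·(6) = 18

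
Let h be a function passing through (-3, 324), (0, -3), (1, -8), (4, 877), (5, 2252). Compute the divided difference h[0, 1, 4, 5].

39

h[0,1] = (-8 - (-3)) / (1 - 0) = -5
h[1,4] = (877 - (-8)) / (4 - 1) = 295
h[4,5] = (2252 - 877) / (5 - 4) = 1375
h[0,1,4] = (295 - (-5)) / (4 - 0) = 75
h[1,4,5] = (1375 - 295) / (5 - 1) = 270
h[0,1,4,5] = (270 - 75) / (5 - 0) = 39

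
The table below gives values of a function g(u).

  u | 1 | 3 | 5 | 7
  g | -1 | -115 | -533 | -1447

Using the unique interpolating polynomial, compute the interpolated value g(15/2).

Using Newton's divided-difference form:
g[1,3] = (-115 - (-1)) / (3 - 1) = -57
g[3,5] = (-533 - (-115)) / (5 - 3) = -209
g[5,7] = (-1447 - (-533)) / (7 - 5) = -457
g[1,3,5] = (-209 - (-57)) / (5 - 1) = -38
g[3,5,7] = (-457 - (-209)) / (7 - 3) = -62
g[1,3,5,7] = (-62 - (-38)) / (7 - 1) = -4
g(15/2) = -1 + (-57)·(13/2) + (-38)·(13/2)·(9/2) + (-4)·(13/2)·(9/2)·(5/2) = -3551/2

-3551/2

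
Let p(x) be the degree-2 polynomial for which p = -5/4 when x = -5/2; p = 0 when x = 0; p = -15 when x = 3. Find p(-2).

0

Using Newton's divided-difference form:
p[-5/2,0] = (0 - (-5/4)) / (0 - (-5/2)) = 1/2
p[0,3] = (-15 - 0) / (3 - 0) = -5
p[-5/2,0,3] = (-5 - 1/2) / (3 - (-5/2)) = -1
p(-2) = -5/4 + (1/2)·(1/2) + (-1)·(1/2)·(-2) = 0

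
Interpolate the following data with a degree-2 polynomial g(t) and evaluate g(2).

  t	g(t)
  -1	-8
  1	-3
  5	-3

-7/4

Evaluate each Lagrange basis at t = 2:
L_0(2) = (1)·(-3)/[(-2)·(-6)] = -1/4
L_1(2) = (3)·(-3)/[(2)·(-4)] = 9/8
L_2(2) = (3)·(1)/[(6)·(4)] = 1/8
Sum: (-8)·(-1/4) + (-3)·(9/8) + (-3)·(1/8) = -7/4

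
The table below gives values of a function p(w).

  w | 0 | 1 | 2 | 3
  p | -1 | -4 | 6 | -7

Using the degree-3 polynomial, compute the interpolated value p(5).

Using Newton's divided-difference form:
p[0,1] = (-4 - (-1)) / (1 - 0) = -3
p[1,2] = (6 - (-4)) / (2 - 1) = 10
p[2,3] = (-7 - 6) / (3 - 2) = -13
p[0,1,2] = (10 - (-3)) / (2 - 0) = 13/2
p[1,2,3] = (-13 - 10) / (3 - 1) = -23/2
p[0,1,2,3] = (-23/2 - 13/2) / (3 - 0) = -6
p(5) = -1 + (-3)·(5) + (13/2)·(5)·(4) + (-6)·(5)·(4)·(3) = -246

-246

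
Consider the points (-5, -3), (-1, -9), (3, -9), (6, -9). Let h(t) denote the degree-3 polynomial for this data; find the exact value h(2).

-405/44

Using Newton's divided-difference form:
h[-5,-1] = (-9 - (-3)) / (-1 - (-5)) = -3/2
h[-1,3] = (-9 - (-9)) / (3 - (-1)) = 0
h[3,6] = (-9 - (-9)) / (6 - 3) = 0
h[-5,-1,3] = (0 - (-3/2)) / (3 - (-5)) = 3/16
h[-1,3,6] = (0 - 0) / (6 - (-1)) = 0
h[-5,-1,3,6] = (0 - 3/16) / (6 - (-5)) = -3/176
h(2) = -3 + (-3/2)·(7) + (3/16)·(7)·(3) + (-3/176)·(7)·(3)·(-1) = -405/44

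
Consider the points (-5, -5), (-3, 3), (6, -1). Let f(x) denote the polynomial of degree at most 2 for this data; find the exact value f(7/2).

L_0(7/2) = (13/2)·(-5/2)/[(-2)·(-11)] = -65/88
L_1(7/2) = (17/2)·(-5/2)/[(2)·(-9)] = 85/72
L_2(7/2) = (17/2)·(13/2)/[(11)·(9)] = 221/396
Sum: (-5)·(-65/88) + 3·(85/72) + (-1)·(221/396) = 661/99

661/99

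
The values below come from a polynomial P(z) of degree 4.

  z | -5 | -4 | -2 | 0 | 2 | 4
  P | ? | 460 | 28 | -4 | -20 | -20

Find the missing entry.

The 5 known values determine P uniquely (degree ≤ 4).
Evaluate each Lagrange basis at z = -5:
L_0(-5) = (-3)·(-5)·(-7)·(-9)/[(-2)·(-4)·(-6)·(-8)] = 315/128
L_1(-5) = (-1)·(-5)·(-7)·(-9)/[(2)·(-2)·(-4)·(-6)] = -105/32
L_2(-5) = (-1)·(-3)·(-7)·(-9)/[(4)·(2)·(-2)·(-4)] = 189/64
L_3(-5) = (-1)·(-3)·(-5)·(-9)/[(6)·(4)·(2)·(-2)] = -45/32
L_4(-5) = (-1)·(-3)·(-5)·(-7)/[(8)·(6)·(4)·(2)] = 35/128
Sum: 460·(315/128) + 28·(-105/32) + (-4)·(189/64) + (-20)·(-45/32) + (-20)·(35/128) = 1051

1051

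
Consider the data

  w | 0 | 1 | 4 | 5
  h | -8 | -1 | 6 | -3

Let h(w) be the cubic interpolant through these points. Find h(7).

Evaluate each Lagrange basis at w = 7:
L_0(7) = (6)·(3)·(2)/[(-1)·(-4)·(-5)] = -9/5
L_1(7) = (7)·(3)·(2)/[(1)·(-3)·(-4)] = 7/2
L_2(7) = (7)·(6)·(2)/[(4)·(3)·(-1)] = -7
L_3(7) = (7)·(6)·(3)/[(5)·(4)·(1)] = 63/10
Sum: (-8)·(-9/5) + (-1)·(7/2) + 6·(-7) + (-3)·(63/10) = -50

-50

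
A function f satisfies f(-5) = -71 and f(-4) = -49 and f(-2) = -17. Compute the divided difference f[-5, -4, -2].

f[-5,-4] = (-49 - (-71)) / (-4 - (-5)) = 22
f[-4,-2] = (-17 - (-49)) / (-2 - (-4)) = 16
f[-5,-4,-2] = (16 - 22) / (-2 - (-5)) = -2

-2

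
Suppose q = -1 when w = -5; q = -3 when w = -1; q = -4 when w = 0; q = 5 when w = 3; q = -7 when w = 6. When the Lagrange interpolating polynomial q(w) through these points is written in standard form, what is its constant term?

L_0(w) = (w + 1)w(w - 3)(w - 6) / [1760] = (1/1760)w^4 - (1/220)w^3 + (9/1760)w^2 + (9/880)w
L_1(w) = (w + 5)w(w - 3)(w - 6) / [-112] = -(1/112)w^4 + (1/28)w^3 + (27/112)w^2 - (45/56)w
L_2(w) = (w + 5)(w + 1)(w - 3)(w - 6) / [90] = (1/90)w^4 - (1/30)w^3 - (31/90)w^2 + (7/10)w + 1
L_3(w) = (w + 5)(w + 1)w(w - 6) / [-288] = -(1/288)w^4 + (31/288)w^2 + (5/48)w
L_4(w) = (w + 5)(w + 1)w(w - 3) / [1386] = (1/1386)w^4 + (1/462)w^3 - (13/1386)w^2 - (5/462)w
q(w) = (-1)·L_0 + (-3)·L_1 + (-4)·L_2 + 5·L_3 + (-7)·L_4
Only the constant term is needed; take it from each L_i and combine:
(-1)·(0) + (-3)·(0) + (-4)·(1) + 5·(0) + (-7)·(0) = -4

-4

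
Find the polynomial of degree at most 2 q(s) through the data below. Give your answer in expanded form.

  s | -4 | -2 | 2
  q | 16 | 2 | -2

q(s) = s^2 - s - 4

Build the Lagrange basis polynomials:
L_0(s) = (s + 2)(s - 2) / [12] = (1/12)s^2 - 1/3
L_1(s) = (s + 4)(s - 2) / [-8] = -(1/8)s^2 - (1/4)s + 1
L_2(s) = (s + 4)(s + 2) / [24] = (1/24)s^2 + (1/4)s + 1/3
q(s) = 16·L_0 + 2·L_1 + (-2)·L_2
  16·L_0(s) = (4/3)s^2 - 16/3
  2·L_1(s) = -(1/4)s^2 - (1/2)s + 2
  (-2)·L_2(s) = -(1/12)s^2 - (1/2)s - 2/3
Adding term by term: s^2 - s - 4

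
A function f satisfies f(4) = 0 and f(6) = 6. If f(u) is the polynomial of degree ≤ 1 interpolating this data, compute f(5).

3

Evaluate each Lagrange basis at u = 5:
L_0(5) = (-1)/[(-2)] = 1/2
L_1(5) = (1)/[(2)] = 1/2
Sum: 0 + 6·(1/2) = 3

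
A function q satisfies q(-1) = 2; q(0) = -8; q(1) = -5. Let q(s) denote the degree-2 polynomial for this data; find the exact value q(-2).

25

L_0(-2) = (-2)·(-3)/[(-1)·(-2)] = 3
L_1(-2) = (-1)·(-3)/[(1)·(-1)] = -3
L_2(-2) = (-1)·(-2)/[(2)·(1)] = 1
Sum: 2·(3) + (-8)·(-3) + (-5)·(1) = 25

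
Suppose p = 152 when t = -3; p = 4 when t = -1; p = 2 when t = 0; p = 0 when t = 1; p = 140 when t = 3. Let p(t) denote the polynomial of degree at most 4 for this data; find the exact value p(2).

Evaluate each Lagrange basis at t = 2:
L_0(2) = (3)·(2)·(1)·(-1)/[(-2)·(-3)·(-4)·(-6)] = -1/24
L_1(2) = (5)·(2)·(1)·(-1)/[(2)·(-1)·(-2)·(-4)] = 5/8
L_2(2) = (5)·(3)·(1)·(-1)/[(3)·(1)·(-1)·(-3)] = -5/3
L_3(2) = (5)·(3)·(2)·(-1)/[(4)·(2)·(1)·(-2)] = 15/8
L_4(2) = (5)·(3)·(2)·(1)/[(6)·(4)·(3)·(2)] = 5/24
Sum: 152·(-1/24) + 4·(5/8) + 2·(-5/3) + 0 + 140·(5/24) = 22

22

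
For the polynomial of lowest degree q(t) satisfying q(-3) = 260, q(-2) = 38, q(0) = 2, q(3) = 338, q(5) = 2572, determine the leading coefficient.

The leading coefficient equals the top divided difference q[-3,-2,0,3,5].
q[-3,-2] = (38 - 260) / (-2 - (-3)) = -222
q[-2,0] = (2 - 38) / (0 - (-2)) = -18
q[0,3] = (338 - 2) / (3 - 0) = 112
q[3,5] = (2572 - 338) / (5 - 3) = 1117
q[-3,-2,0] = (-18 - (-222)) / (0 - (-3)) = 68
q[-2,0,3] = (112 - (-18)) / (3 - (-2)) = 26
q[0,3,5] = (1117 - 112) / (5 - 0) = 201
q[-3,-2,0,3] = (26 - 68) / (3 - (-3)) = -7
q[-2,0,3,5] = (201 - 26) / (5 - (-2)) = 25
q[-3,-2,0,3,5] = (25 - (-7)) / (5 - (-3)) = 4

4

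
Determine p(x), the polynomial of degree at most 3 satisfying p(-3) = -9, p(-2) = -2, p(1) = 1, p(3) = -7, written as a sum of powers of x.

p(x) = (1/12)x^3 - (7/6)x^2 - (5/12)x + 5/2

Newton's divided differences:
p[-3,-2] = (-2 - (-9)) / (-2 - (-3)) = 7
p[-2,1] = (1 - (-2)) / (1 - (-2)) = 1
p[1,3] = (-7 - 1) / (3 - 1) = -4
p[-3,-2,1] = (1 - 7) / (1 - (-3)) = -3/2
p[-2,1,3] = (-4 - 1) / (3 - (-2)) = -1
p[-3,-2,1,3] = (-1 - (-3/2)) / (3 - (-3)) = 1/12
p(x) = -9 + 7·(x + 3) + (-3/2)·(x + 3)(x + 2) + (1/12)·(x + 3)(x + 2)(x - 1)
Expanding: p(x) = (1/12)x^3 - (7/6)x^2 - (5/12)x + 5/2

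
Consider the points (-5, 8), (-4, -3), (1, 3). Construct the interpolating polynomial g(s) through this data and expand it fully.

g(s) = (61/30)s^2 + (73/10)s - 19/3

L_0(s) = (s + 4)(s - 1) / [6] = (1/6)s^2 + (1/2)s - 2/3
L_1(s) = (s + 5)(s - 1) / [-5] = -(1/5)s^2 - (4/5)s + 1
L_2(s) = (s + 5)(s + 4) / [30] = (1/30)s^2 + (3/10)s + 2/3
g(s) = 8·L_0 + (-3)·L_1 + 3·L_2
  8·L_0(s) = (4/3)s^2 + 4s - 16/3
  (-3)·L_1(s) = (3/5)s^2 + (12/5)s - 3
  3·L_2(s) = (1/10)s^2 + (9/10)s + 2
Adding term by term: (61/30)s^2 + (73/10)s - 19/3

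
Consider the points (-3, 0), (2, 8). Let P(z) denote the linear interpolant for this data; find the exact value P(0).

24/5

L_0(0) = (-2)/[(-5)] = 2/5
L_1(0) = (3)/[(5)] = 3/5
Sum: 0 + 8·(3/5) = 24/5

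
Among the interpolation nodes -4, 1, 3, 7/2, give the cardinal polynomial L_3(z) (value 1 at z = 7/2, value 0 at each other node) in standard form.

L_3(z) = (8/75)z^3 - (104/75)z + 32/25

L_3(z) = (z + 4)(z - 1)(z - 3) / [(15/2)·(5/2)·(1/2)]
       = (z^3 - 13z + 12) / (75/8)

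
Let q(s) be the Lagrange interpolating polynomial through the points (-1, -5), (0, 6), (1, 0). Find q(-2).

-33

Evaluate each Lagrange basis at s = -2:
L_0(-2) = (-2)·(-3)/[(-1)·(-2)] = 3
L_1(-2) = (-1)·(-3)/[(1)·(-1)] = -3
L_2(-2) = (-1)·(-2)/[(2)·(1)] = 1
Sum: (-5)·(3) + 6·(-3) + 0 = -33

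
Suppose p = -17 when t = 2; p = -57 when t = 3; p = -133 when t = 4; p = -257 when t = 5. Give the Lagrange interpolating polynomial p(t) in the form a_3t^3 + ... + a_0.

p(t) = -2t^3 - 2t + 3

L_0(t) = (t - 3)(t - 4)(t - 5) / [-6] = -(1/6)t^3 + 2t^2 - (47/6)t + 10
L_1(t) = (t - 2)(t - 4)(t - 5) / [2] = (1/2)t^3 - (11/2)t^2 + 19t - 20
L_2(t) = (t - 2)(t - 3)(t - 5) / [-2] = -(1/2)t^3 + 5t^2 - (31/2)t + 15
L_3(t) = (t - 2)(t - 3)(t - 4) / [6] = (1/6)t^3 - (3/2)t^2 + (13/3)t - 4
p(t) = (-17)·L_0 + (-57)·L_1 + (-133)·L_2 + (-257)·L_3
  (-17)·L_0(t) = (17/6)t^3 - 34t^2 + (799/6)t - 170
  (-57)·L_1(t) = -(57/2)t^3 + (627/2)t^2 - 1083t + 1140
  (-133)·L_2(t) = (133/2)t^3 - 665t^2 + (4123/2)t - 1995
  (-257)·L_3(t) = -(257/6)t^3 + (771/2)t^2 - (3341/3)t + 1028
Adding term by term: -2t^3 - 2t + 3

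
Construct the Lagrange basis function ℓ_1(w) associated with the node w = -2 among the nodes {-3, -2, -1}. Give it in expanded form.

ℓ_1(w) = -w^2 - 4w - 3

ℓ_1(w) = (w + 3)(w + 1) / [(1)·(-1)]
       = (w^2 + 4w + 3) / (-1)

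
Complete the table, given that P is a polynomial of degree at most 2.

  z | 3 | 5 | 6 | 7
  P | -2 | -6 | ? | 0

The 3 known values determine P uniquely (degree ≤ 2).
L_0(6) = (1)·(-1)/[(-2)·(-4)] = -1/8
L_1(6) = (3)·(-1)/[(2)·(-2)] = 3/4
L_2(6) = (3)·(1)/[(4)·(2)] = 3/8
Sum: (-2)·(-1/8) + (-6)·(3/4) + 0 = -17/4

-17/4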